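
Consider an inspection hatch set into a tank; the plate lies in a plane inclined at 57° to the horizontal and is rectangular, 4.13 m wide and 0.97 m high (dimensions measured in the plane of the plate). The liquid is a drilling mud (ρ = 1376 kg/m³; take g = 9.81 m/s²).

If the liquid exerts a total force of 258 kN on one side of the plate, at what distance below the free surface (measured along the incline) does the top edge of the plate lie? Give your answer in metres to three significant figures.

γ = ρg = 1376 × 9.81 / 1000 = 13.49856 kN/m³.
A = 4.13 × 0.97 = 4.0061 m².
From F = γ·h_c·A, the centroid depth is h_c = 258/(13.49856 × 4.0061) = 4.77101 m.
Let θ = 57° be the plate's angle to the horizontal; measure y along the incline from where the plane meets the free surface. Vertical depth h = y·sinθ with sinθ = 0.838671.
Along the incline, y_c = h_c/sinθ = 4.77101/0.838671 = 5.68877 m.
The centroid lies 0.97/2 = 0.485 m below the top edge, so the top edge sits at y_top = 5.68877 − 0.485 = 5.20377 m along the incline.

y_top ≈ 5.20 m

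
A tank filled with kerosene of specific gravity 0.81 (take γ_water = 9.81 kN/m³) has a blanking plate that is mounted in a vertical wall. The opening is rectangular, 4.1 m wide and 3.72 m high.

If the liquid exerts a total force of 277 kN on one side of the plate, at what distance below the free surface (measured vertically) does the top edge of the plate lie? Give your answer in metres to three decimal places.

γ = 0.81 × 9.81 = 7.9461 kN/m³.
A = 4.1 × 3.72 = 15.252 m².
From F = γ·h_c·A, the centroid depth is h_c = 277/(7.9461 × 15.252) = 2.28559 m.
The centroid lies 3.72/2 = 1.86 m below the top edge, so the top edge sits at h_top = 2.28559 − 1.86 = 0.42559 m below the surface.

d_top ≈ 0.426 m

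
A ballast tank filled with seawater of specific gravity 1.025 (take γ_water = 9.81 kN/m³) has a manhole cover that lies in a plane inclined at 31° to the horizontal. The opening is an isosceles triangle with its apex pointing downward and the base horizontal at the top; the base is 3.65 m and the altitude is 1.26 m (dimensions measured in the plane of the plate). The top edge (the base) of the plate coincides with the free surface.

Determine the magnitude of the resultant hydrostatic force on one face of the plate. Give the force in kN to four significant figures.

γ = 1.025 × 9.81 = 10.05525 kN/m³.
Let θ = 31° be the plate's angle to the horizontal; measure y along the incline from where the plane meets the free surface. Vertical depth h = y·sinθ with sinθ = 0.515038.
With the apex down, the centroid sits h/3 = 1.26/3 = 0.42 m below the base (the top edge), so y_c = 0.42 m and h_c = 0.42 × 0.515038 = 0.216316 m.
A = ½ × 3.65 × 1.26 = 2.2995 m².
Resultant F = γ·h_c·A = 10.05525 × 0.216316 × 2.2995 = 5.00167 kN.

F ≈ 5.002 kN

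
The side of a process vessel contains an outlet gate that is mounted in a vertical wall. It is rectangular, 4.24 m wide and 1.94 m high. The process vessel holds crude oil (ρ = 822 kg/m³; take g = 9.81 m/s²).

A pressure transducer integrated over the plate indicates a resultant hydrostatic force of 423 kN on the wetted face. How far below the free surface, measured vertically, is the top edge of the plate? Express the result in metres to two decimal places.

γ = ρg = 822 × 9.81 / 1000 = 8.06382 kN/m³.
A = 4.24 × 1.94 = 8.2256 m².
From F = γ·h_c·A, the centroid depth is h_c = 423/(8.06382 × 8.2256) = 6.37723 m.
The centroid lies 1.94/2 = 0.97 m below the top edge, so the top edge sits at h_top = 6.37723 − 0.97 = 5.40723 m below the surface.

d_top ≈ 5.41 m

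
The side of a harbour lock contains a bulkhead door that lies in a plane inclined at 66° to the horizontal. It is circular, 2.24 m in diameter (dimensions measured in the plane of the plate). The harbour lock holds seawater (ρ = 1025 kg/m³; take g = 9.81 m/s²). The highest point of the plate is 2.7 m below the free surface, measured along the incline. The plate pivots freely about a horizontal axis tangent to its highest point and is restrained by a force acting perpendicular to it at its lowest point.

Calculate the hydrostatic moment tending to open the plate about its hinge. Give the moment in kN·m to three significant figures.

M ≈ 166 kN·m

γ = ρg = 1025 × 9.81 / 1000 = 10.05525 kN/m³.
Let θ = 66° be the plate's angle to the horizontal; measure y along the incline from where the plane meets the free surface. Vertical depth h = y·sinθ with sinθ = 0.913545.
The centroid is at the centre, 1.12 m below the top of the plate, so y_c = 2.7 + 1.12 = 3.82 m and h_c = 3.82 × 0.913545 = 3.48974 m.
A = π(1.12)² = 3.94081 m².
Resultant F = γ·h_c·A = 10.05525 × 3.48974 × 3.94081 = 138.284 kN.
I_c = πr⁴/4 = π × 1.12⁴/4 = 1.23584 m⁴.
Centre of pressure: y_p = y_c + I_c/(y_c·A) = 3.82 + 1.23584/(3.82 × 3.94081) = 3.82 + 0.0820944 = 3.90209 m along the plane.
The resultant acts 1.12 + 0.0820944 = 1.20209 m (along the plate) below the hinge at the top edge, so the moment about the hinge is M = F × 1.20209 = 138.284 × 1.20209 = 166.23 kN·m.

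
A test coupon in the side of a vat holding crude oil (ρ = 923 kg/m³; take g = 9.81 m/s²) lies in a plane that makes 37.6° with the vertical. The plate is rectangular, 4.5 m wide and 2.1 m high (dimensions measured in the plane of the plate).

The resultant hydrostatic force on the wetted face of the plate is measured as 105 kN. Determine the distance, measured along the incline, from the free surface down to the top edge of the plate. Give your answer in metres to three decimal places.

y_top ≈ 0.499 m

γ = ρg = 923 × 9.81 / 1000 = 9.05463 kN/m³.
A = 4.5 × 2.1 = 9.45 m².
From F = γ·h_c·A, the centroid depth is h_c = 105/(9.05463 × 9.45) = 1.22712 m.
The plate makes 37.6° with the vertical, i.e. θ = 90° − 37.6° = 52.4° to the horizontal. Measuring y along the incline from the free-surface line, vertical depth h = y·sinθ with sinθ = 0.792290.
Along the incline, y_c = h_c/sinθ = 1.22712/0.792290 = 1.54883 m.
The centroid lies 2.1/2 = 1.05 m below the top edge, so the top edge sits at y_top = 1.54883 − 1.05 = 0.49883 m along the incline.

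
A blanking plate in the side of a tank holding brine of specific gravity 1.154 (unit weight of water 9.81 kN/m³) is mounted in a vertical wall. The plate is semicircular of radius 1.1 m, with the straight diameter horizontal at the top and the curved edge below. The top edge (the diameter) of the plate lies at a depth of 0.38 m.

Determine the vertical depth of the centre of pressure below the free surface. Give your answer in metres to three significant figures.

h_p = 0.947 m

γ = 1.154 × 9.81 = 11.32074 kN/m³.
The centroid of a semicircle lies 4r/(3π) = 0.466854 m from the diameter, here below the top edge, so the centroid depth is h_c = 0.38 + 0.466854 = 0.846854 m.
A = πr²/2 = π × 1.1²/2 = 1.90066 m².
Resultant F = γ·h_c·A = 11.32074 × 0.846854 × 1.90066 = 18.2217 kN.
I_c = (π/8 − 8/(9π))·r⁴ = 0.109757 × 1.1⁴ = 0.160695 m⁴.
Centre of pressure: y_p = y_c + I_c/(y_c·A) = 0.846854 + 0.160695/(0.846854 × 1.90066) = 0.846854 + 0.0998365 = 0.94669 m along the plane.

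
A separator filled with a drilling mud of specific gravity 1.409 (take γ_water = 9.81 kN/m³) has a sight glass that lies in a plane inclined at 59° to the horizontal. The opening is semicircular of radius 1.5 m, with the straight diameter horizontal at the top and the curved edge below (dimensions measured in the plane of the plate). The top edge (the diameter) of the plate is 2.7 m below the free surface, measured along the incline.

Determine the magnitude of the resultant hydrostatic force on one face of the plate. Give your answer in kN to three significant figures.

γ = 1.409 × 9.81 = 13.82229 kN/m³.
Let θ = 59° be the plate's angle to the horizontal; measure y along the incline from where the plane meets the free surface. Vertical depth h = y·sinθ with sinθ = 0.857167.
The centroid of a semicircle lies 4r/(3π) = 0.63662 m from the diameter, here below the top edge, so y_c = 2.7 + 0.63662 = 3.33662 m and h_c = 3.33662 × 0.857167 = 2.86004 m.
A = πr²/2 = π × 1.5²/2 = 3.53429 m².
Resultant F = γ·h_c·A = 13.82229 × 2.86004 × 3.53429 = 139.719 kN.

F ≈ 140 kN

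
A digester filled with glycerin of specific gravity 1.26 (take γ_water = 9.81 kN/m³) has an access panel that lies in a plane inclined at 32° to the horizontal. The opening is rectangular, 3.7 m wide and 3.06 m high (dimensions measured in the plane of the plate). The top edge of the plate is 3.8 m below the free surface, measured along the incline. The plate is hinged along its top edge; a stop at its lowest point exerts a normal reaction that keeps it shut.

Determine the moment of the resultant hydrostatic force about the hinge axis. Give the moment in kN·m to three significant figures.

γ = 1.26 × 9.81 = 12.3606 kN/m³.
Let θ = 32° be the plate's angle to the horizontal; measure y along the incline from where the plane meets the free surface. Vertical depth h = y·sinθ with sinθ = 0.529919.
The centroid lies 3.06/2 = 1.53 m below the top edge, so y_c = 3.8 + 1.53 = 5.33 m and h_c = 5.33 × 0.529919 = 2.82447 m.
A = 3.7 × 3.06 = 11.322 m².
Resultant F = γ·h_c·A = 12.3606 × 2.82447 × 11.322 = 395.275 kN.
I_c = b·h³/12 = 3.7 × 3.06³/12 = 8.83456 m⁴.
Centre of pressure: y_p = y_c + I_c/(y_c·A) = 5.33 + 8.83456/(5.33 × 11.322) = 5.33 + 0.146398 = 5.4764 m along the plane.
The resultant acts 1.53 + 0.146398 = 1.6764 m (along the plate) below the hinge at the top edge, so the moment about the hinge is M = F × 1.6764 = 395.275 × 1.6764 = 662.639 kN·m.

M ≈ 663 kN·m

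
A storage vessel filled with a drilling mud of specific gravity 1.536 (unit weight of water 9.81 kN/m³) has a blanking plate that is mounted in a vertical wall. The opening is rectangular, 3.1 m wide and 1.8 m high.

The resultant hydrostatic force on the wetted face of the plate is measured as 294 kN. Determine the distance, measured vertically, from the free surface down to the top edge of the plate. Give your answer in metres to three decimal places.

d_top ≈ 2.597 m

γ = 1.536 × 9.81 = 15.06816 kN/m³.
A = 3.1 × 1.8 = 5.58 m².
From F = γ·h_c·A, the centroid depth is h_c = 294/(15.06816 × 5.58) = 3.49666 m.
The centroid lies 1.8/2 = 0.9 m below the top edge, so the top edge sits at h_top = 3.49666 − 0.9 = 2.59666 m below the surface.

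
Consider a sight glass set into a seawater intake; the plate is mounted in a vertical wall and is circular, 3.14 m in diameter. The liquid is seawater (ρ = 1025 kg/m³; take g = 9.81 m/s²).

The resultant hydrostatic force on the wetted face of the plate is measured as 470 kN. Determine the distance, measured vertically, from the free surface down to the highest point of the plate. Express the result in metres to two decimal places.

d_top ≈ 4.47 m

γ = ρg = 1025 × 9.81 / 1000 = 10.05525 kN/m³.
A = π(1.57)² = 7.74371 m².
From F = γ·h_c·A, the centroid depth is h_c = 470/(10.05525 × 7.74371) = 6.03609 m.
The centroid is at the centre, 1.57 m below the top of the plate, so the highest point sits at h_top = 6.03609 − 1.57 = 4.46609 m below the surface.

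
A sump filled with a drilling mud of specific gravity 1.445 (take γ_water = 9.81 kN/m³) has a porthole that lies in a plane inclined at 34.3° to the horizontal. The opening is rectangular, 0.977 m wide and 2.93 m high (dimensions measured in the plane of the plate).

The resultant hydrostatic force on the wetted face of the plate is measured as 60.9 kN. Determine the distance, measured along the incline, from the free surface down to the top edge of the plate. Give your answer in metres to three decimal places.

y_top ≈ 1.198 m

γ = 1.445 × 9.81 = 14.17545 kN/m³.
A = 0.977 × 2.93 = 2.86261 m².
From F = γ·h_c·A, the centroid depth is h_c = 60.9/(14.17545 × 2.86261) = 1.50078 m.
Let θ = 34.3° be the plate's angle to the horizontal; measure y along the incline from where the plane meets the free surface. Vertical depth h = y·sinθ with sinθ = 0.563526.
Along the incline, y_c = h_c/sinθ = 1.50078/0.563526 = 2.6632 m.
The centroid lies 2.93/2 = 1.465 m below the top edge, so the top edge sits at y_top = 2.6632 − 1.465 = 1.1982 m along the incline.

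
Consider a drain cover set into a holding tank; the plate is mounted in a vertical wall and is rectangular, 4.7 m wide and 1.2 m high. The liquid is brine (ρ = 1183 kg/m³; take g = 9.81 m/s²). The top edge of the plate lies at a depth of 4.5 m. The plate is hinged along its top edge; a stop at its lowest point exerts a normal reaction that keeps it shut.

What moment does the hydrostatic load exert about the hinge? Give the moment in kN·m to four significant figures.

M ≈ 208.1 kN·m

γ = ρg = 1183 × 9.81 / 1000 = 11.60523 kN/m³.
The centroid lies 1.2/2 = 0.6 m below the top edge, so the centroid depth is h_c = 4.5 + 0.6 = 5.1 m.
A = 4.7 × 1.2 = 5.64 m².
Resultant F = γ·h_c·A = 11.60523 × 5.1 × 5.64 = 333.813 kN.
I_c = b·h³/12 = 4.7 × 1.2³/12 = 0.6768 m⁴.
Centre of pressure: y_p = y_c + I_c/(y_c·A) = 5.1 + 0.6768/(5.1 × 5.64) = 5.1 + 0.0235294 = 5.12353 m along the plane.
The resultant acts 0.6 + 0.0235294 = 0.623529 m (along the plate) below the hinge at the top edge, so the moment about the hinge is M = F × 0.623529 = 333.813 × 0.623529 = 208.142 kN·m.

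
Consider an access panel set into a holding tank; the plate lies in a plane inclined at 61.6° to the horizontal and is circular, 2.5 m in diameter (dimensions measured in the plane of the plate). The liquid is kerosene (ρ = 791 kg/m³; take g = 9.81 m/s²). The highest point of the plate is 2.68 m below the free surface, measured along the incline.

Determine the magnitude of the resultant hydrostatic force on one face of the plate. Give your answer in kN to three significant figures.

γ = ρg = 791 × 9.81 / 1000 = 7.75971 kN/m³.
Let θ = 61.6° be the plate's angle to the horizontal; measure y along the incline from where the plane meets the free surface. Vertical depth h = y·sinθ with sinθ = 0.879649.
The centroid is at the centre, 1.25 m below the top of the plate, so y_c = 2.68 + 1.25 = 3.93 m and h_c = 3.93 × 0.879649 = 3.45702 m.
A = π(1.25)² = 4.90874 m².
Resultant F = γ·h_c·A = 7.75971 × 3.45702 × 4.90874 = 131.679 kN.

F ≈ 132 kN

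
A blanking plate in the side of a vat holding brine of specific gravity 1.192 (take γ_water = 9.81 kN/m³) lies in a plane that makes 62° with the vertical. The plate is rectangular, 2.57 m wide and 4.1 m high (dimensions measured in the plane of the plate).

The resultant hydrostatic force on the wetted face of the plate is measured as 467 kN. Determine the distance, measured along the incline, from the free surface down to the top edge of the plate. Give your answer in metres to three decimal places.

γ = 1.192 × 9.81 = 11.69352 kN/m³.
A = 2.57 × 4.1 = 10.537 m².
From F = γ·h_c·A, the centroid depth is h_c = 467/(11.69352 × 10.537) = 3.79013 m.
The plate makes 62° with the vertical, i.e. θ = 90° − 62° = 28° to the horizontal. Measuring y along the incline from the free-surface line, vertical depth h = y·sinθ with sinθ = 0.469472.
Along the incline, y_c = h_c/sinθ = 3.79013/0.469472 = 8.07318 m.
The centroid lies 4.1/2 = 2.05 m below the top edge, so the top edge sits at y_top = 8.07318 − 2.05 = 6.02318 m along the incline.

y_top ≈ 6.023 m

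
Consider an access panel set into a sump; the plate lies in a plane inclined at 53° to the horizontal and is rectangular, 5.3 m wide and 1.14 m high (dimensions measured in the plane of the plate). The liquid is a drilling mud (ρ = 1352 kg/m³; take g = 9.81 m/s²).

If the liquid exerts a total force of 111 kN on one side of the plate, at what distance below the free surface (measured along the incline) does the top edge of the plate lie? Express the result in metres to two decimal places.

γ = ρg = 1352 × 9.81 / 1000 = 13.26312 kN/m³.
A = 5.3 × 1.14 = 6.042 m².
From F = γ·h_c·A, the centroid depth is h_c = 111/(13.26312 × 6.042) = 1.38515 m.
Let θ = 53° be the plate's angle to the horizontal; measure y along the incline from where the plane meets the free surface. Vertical depth h = y·sinθ with sinθ = 0.798636.
Along the incline, y_c = h_c/sinθ = 1.38515/0.798636 = 1.73439 m.
The centroid lies 1.14/2 = 0.57 m below the top edge, so the top edge sits at y_top = 1.73439 − 0.57 = 1.16439 m along the incline.

y_top ≈ 1.16 m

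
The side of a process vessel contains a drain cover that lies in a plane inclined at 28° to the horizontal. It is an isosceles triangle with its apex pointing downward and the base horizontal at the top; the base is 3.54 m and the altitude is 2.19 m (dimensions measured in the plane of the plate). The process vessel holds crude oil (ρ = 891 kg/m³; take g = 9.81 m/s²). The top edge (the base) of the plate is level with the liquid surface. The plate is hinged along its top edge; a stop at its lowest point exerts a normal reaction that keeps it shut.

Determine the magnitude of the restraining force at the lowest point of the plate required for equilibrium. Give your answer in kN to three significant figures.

γ = ρg = 891 × 9.81 / 1000 = 8.74071 kN/m³.
Let θ = 28° be the plate's angle to the horizontal; measure y along the incline from where the plane meets the free surface. Vertical depth h = y·sinθ with sinθ = 0.469472.
With the apex down, the centroid sits h/3 = 2.19/3 = 0.73 m below the base (the top edge), so y_c = 0.73 m and h_c = 0.73 × 0.469472 = 0.342715 m.
A = ½ × 3.54 × 2.19 = 3.8763 m².
Resultant F = γ·h_c·A = 8.74071 × 0.342715 × 3.8763 = 11.6117 kN.
I_c = b·h³/36 = 3.54 × 2.19³/36 = 1.03284 m⁴.
Centre of pressure: y_p = y_c + I_c/(y_c·A) = 0.73 + 1.03284/(0.73 × 3.8763) = 0.73 + 0.365 = 1.095 m along the plane.
The resultant acts 0.73 + 0.365 = 1.095 m (along the plate) below the hinge at the top edge, so the moment about the hinge is M = F × 1.095 = 11.6117 × 1.095 = 12.7148 kN·m.
A normal force at the bottom, 2.19 m from the hinge, must supply this moment: P = 12.7148/2.19 = 5.80584 kN.

P ≈ 5.81 kN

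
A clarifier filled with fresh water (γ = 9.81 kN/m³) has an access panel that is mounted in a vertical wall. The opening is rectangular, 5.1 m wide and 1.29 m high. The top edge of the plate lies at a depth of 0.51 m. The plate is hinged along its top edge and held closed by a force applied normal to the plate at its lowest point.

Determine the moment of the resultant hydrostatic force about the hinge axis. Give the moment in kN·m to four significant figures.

γ = 9.81 kN/m³.
The centroid lies 1.29/2 = 0.645 m below the top edge, so the centroid depth is h_c = 0.51 + 0.645 = 1.155 m.
A = 5.1 × 1.29 = 6.579 m².
Resultant F = γ·h_c·A = 9.81 × 1.155 × 6.579 = 74.5437 kN.
I_c = b·h³/12 = 5.1 × 1.29³/12 = 0.912343 m⁴.
Centre of pressure: y_p = y_c + I_c/(y_c·A) = 1.155 + 0.912343/(1.155 × 6.579) = 1.155 + 0.120065 = 1.27507 m along the plane.
The resultant acts 0.645 + 0.120065 = 0.765065 m (along the plate) below the hinge at the top edge, so the moment about the hinge is M = F × 0.765065 = 74.5437 × 0.765065 = 57.0308 kN·m.

M ≈ 57.03 kN·m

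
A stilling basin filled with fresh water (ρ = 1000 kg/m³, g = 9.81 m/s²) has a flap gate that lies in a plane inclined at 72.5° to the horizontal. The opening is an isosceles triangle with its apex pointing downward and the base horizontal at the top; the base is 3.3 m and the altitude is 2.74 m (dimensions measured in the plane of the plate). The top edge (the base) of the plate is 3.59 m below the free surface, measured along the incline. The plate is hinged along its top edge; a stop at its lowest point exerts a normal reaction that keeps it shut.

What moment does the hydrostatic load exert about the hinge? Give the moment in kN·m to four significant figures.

γ = ρg = 1000 × 9.81 = 9810 N/m³ = 9.81 kN/m³.
Let θ = 72.5° be the plate's angle to the horizontal; measure y along the incline from where the plane meets the free surface. Vertical depth h = y·sinθ with sinθ = 0.953717.
With the apex down, the centroid sits h/3 = 2.74/3 = 0.913333 m below the base (the top edge), so y_c = 3.59 + 0.913333 = 4.50333 m and h_c = 4.50333 × 0.953717 = 4.2949 m.
A = ½ × 3.3 × 2.74 = 4.521 m².
Resultant F = γ·h_c·A = 9.81 × 4.2949 × 4.521 = 190.483 kN.
I_c = b·h³/36 = 3.3 × 2.74³/36 = 1.88566 m⁴.
Centre of pressure: y_p = y_c + I_c/(y_c·A) = 4.50333 + 1.88566/(4.50333 × 4.521) = 4.50333 + 0.0926179 = 4.59595 m along the plane.
The resultant acts 0.913333 + 0.0926179 = 1.00595 m (along the plate) below the hinge at the top edge, so the moment about the hinge is M = F × 1.00595 = 190.483 × 1.00595 = 191.616 kN·m.

M ≈ 191.6 kN·m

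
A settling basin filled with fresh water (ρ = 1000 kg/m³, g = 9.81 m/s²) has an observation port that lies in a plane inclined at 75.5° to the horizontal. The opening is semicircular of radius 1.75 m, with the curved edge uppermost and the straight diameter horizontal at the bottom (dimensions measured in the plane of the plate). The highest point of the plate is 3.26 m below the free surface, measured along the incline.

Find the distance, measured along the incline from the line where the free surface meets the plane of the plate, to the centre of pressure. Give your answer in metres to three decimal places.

y_p = 4.317 m

γ = ρg = 1000 × 9.81 = 9810 N/m³ = 9.81 kN/m³.
Let θ = 75.5° be the plate's angle to the horizontal; measure y along the incline from where the plane meets the free surface. Vertical depth h = y·sinθ with sinθ = 0.968148.
The centroid lies 4r/(3π) = 0.742723 m above the diameter, so r − 4r/(3π) = 1.75 − 0.742723 = 1.00728 m below the topmost point, so y_c = 3.26 + 1.00728 = 4.26728 m and h_c = 4.26728 × 0.968148 = 4.13136 m.
A = πr²/2 = π × 1.75²/2 = 4.81056 m².
Resultant F = γ·h_c·A = 9.81 × 4.13136 × 4.81056 = 194.965 kN.
I_c = (π/8 − 8/(9π))·r⁴ = 0.109757 × 1.75⁴ = 1.0294 m⁴.
Centre of pressure: y_p = y_c + I_c/(y_c·A) = 4.26728 + 1.0294/(4.26728 × 4.81056) = 4.26728 + 0.0501461 = 4.31743 m along the plane.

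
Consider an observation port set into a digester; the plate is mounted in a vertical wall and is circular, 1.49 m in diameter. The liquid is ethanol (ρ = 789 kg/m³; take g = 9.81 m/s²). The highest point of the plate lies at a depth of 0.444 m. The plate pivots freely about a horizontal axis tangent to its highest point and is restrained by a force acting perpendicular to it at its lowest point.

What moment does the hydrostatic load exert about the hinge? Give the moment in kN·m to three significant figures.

γ = ρg = 789 × 9.81 / 1000 = 7.74009 kN/m³.
The centroid is at the centre, 0.745 m below the top of the plate, so the centroid depth is h_c = 0.444 + 0.745 = 1.189 m.
A = π(0.745)² = 1.74366 m².
Resultant F = γ·h_c·A = 7.74009 × 1.189 × 1.74366 = 16.0468 kN.
I_c = πr⁴/4 = π × 0.745⁴/4 = 0.241944 m⁴.
Centre of pressure: y_p = y_c + I_c/(y_c·A) = 1.189 + 0.241944/(1.189 × 1.74366) = 1.189 + 0.1167 = 1.3057 m along the plane.
The resultant acts 0.745 + 0.1167 = 0.8617 m (along the plate) below the hinge at the top edge, so the moment about the hinge is M = F × 0.8617 = 16.0468 × 0.8617 = 13.8275 kN·m.

M ≈ 13.8 kN·m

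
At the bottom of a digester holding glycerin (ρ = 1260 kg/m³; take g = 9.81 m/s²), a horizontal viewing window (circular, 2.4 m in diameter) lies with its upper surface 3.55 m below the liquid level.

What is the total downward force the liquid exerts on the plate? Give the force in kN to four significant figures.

γ = ρg = 1260 × 9.81 / 1000 = 12.3606 kN/m³.
The plate is horizontal, so pressure is uniform at p = γ·h = 12.3606 × 3.55 = 43.8801 kN/m².
A = π(1.2)² = 4.52389 m².
F = p·A = 43.8801 × 4.52389 = 198.509 kN.

F ≈ 198.5 kN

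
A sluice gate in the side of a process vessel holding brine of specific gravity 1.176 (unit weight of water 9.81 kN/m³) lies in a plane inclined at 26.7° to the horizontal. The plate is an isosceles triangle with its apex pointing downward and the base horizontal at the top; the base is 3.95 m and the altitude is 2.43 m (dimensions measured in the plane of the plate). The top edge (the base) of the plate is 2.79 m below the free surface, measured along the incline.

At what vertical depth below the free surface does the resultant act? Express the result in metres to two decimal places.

h_p = 1.66 m

γ = 1.176 × 9.81 = 11.53656 kN/m³.
Let θ = 26.7° be the plate's angle to the horizontal; measure y along the incline from where the plane meets the free surface. Vertical depth h = y·sinθ with sinθ = 0.449319.
With the apex down, the centroid sits h/3 = 2.43/3 = 0.81 m below the base (the top edge), so y_c = 2.79 + 0.81 = 3.6 m and h_c = 3.6 × 0.449319 = 1.61755 m.
A = ½ × 3.95 × 2.43 = 4.79925 m².
Resultant F = γ·h_c·A = 11.53656 × 1.61755 × 4.79925 = 89.5586 kN.
I_c = b·h³/36 = 3.95 × 2.43³/36 = 1.57439 m⁴.
Centre of pressure: y_p = y_c + I_c/(y_c·A) = 3.6 + 1.57439/(3.6 × 4.79925) = 3.6 + 0.0911248 = 3.69112 m along the plane.
Vertically, h_p = y_p·sinθ = 3.69112 × 0.449319 = 1.65849 m.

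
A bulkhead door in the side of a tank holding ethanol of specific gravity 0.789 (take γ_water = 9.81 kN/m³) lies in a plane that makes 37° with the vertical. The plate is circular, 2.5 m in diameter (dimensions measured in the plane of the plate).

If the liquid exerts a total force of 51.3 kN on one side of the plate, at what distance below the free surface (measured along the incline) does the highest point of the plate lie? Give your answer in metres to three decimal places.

γ = 0.789 × 9.81 = 7.74009 kN/m³.
A = π(1.25)² = 4.90874 m².
From F = γ·h_c·A, the centroid depth is h_c = 51.3/(7.74009 × 4.90874) = 1.35021 m.
The plate makes 37° with the vertical, i.e. θ = 90° − 37° = 53° to the horizontal. Measuring y along the incline from the free-surface line, vertical depth h = y·sinθ with sinθ = 0.798636.
Along the incline, y_c = h_c/sinθ = 1.35021/0.798636 = 1.69065 m.
The centroid is at the centre, 1.25 m below the top of the plate, so the highest point sits at y_top = 1.69065 − 1.25 = 0.44065 m along the incline.

y_top ≈ 0.441 m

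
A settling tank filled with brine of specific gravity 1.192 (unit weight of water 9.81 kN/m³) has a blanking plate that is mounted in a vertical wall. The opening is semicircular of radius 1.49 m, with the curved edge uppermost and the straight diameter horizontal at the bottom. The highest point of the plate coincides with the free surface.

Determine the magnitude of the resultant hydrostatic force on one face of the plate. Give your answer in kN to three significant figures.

F ≈ 35.0 kN

γ = 1.192 × 9.81 = 11.69352 kN/m³.
The centroid lies 4r/(3π) = 0.632376 m above the diameter, so r − 4r/(3π) = 1.49 − 0.632376 = 0.857624 m below the topmost point, so the centroid depth is h_c = 0.857624 m.
A = πr²/2 = π × 1.49²/2 = 3.48732 m².
Resultant F = γ·h_c·A = 11.69352 × 0.857624 × 3.48732 = 34.9731 kN.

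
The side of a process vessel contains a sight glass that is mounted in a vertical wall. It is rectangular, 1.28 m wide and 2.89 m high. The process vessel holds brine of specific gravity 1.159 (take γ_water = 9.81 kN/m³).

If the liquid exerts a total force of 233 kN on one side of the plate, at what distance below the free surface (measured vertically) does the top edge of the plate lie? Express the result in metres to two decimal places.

γ = 1.159 × 9.81 = 11.36979 kN/m³.
A = 1.28 × 2.89 = 3.6992 m².
From F = γ·h_c·A, the centroid depth is h_c = 233/(11.36979 × 3.6992) = 5.53982 m.
The centroid lies 2.89/2 = 1.445 m below the top edge, so the top edge sits at h_top = 5.53982 − 1.445 = 4.09482 m below the surface.

d_top ≈ 4.09 m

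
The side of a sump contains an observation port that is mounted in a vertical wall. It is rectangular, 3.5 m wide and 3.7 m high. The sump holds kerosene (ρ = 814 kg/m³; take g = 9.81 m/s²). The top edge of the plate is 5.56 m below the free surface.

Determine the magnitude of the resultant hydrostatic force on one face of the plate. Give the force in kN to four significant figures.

F ≈ 766.3 kN

γ = ρg = 814 × 9.81 / 1000 = 7.98534 kN/m³.
The centroid lies 3.7/2 = 1.85 m below the top edge, so the centroid depth is h_c = 5.56 + 1.85 = 7.41 m.
A = 3.5 × 3.7 = 12.95 m².
Resultant F = γ·h_c·A = 7.98534 × 7.41 × 12.95 = 766.269 kN.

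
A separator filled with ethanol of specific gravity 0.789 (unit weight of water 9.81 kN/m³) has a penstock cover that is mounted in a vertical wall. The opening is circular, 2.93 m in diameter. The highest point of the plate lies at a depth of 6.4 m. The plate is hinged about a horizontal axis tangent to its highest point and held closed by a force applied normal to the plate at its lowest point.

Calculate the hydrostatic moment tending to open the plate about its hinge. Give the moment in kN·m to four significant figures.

M ≈ 629.3 kN·m

γ = 0.789 × 9.81 = 7.74009 kN/m³.
The centroid is at the centre, 1.465 m below the top of the plate, so the centroid depth is h_c = 6.4 + 1.465 = 7.865 m.
A = π(1.465)² = 6.74256 m².
Resultant F = γ·h_c·A = 7.74009 × 7.865 × 6.74256 = 410.459 kN.
I_c = πr⁴/4 = π × 1.465⁴/4 = 3.61777 m⁴.
Centre of pressure: y_p = y_c + I_c/(y_c·A) = 7.865 + 3.61777/(7.865 × 6.74256) = 7.865 + 0.0682209 = 7.93322 m along the plane.
The resultant acts 1.465 + 0.0682209 = 1.53322 m (along the plate) below the hinge at the top edge, so the moment about the hinge is M = F × 1.53322 = 410.459 × 1.53322 = 629.324 kN·m.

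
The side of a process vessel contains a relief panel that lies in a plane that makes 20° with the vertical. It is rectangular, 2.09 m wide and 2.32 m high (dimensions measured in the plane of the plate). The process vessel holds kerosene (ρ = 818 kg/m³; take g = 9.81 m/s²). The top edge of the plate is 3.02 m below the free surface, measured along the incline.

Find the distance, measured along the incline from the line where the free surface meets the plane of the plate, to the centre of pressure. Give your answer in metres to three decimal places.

γ = ρg = 818 × 9.81 / 1000 = 8.02458 kN/m³.
The plate makes 20° with the vertical, i.e. θ = 90° − 20° = 70° to the horizontal. Measuring y along the incline from the free-surface line, vertical depth h = y·sinθ with sinθ = 0.939693.
The centroid lies 2.32/2 = 1.16 m below the top edge, so y_c = 3.02 + 1.16 = 4.18 m and h_c = 4.18 × 0.939693 = 3.92792 m.
A = 2.09 × 2.32 = 4.8488 m².
Resultant F = γ·h_c·A = 8.02458 × 3.92792 × 4.8488 = 152.834 kN.
I_c = b·h³/12 = 2.09 × 2.32³/12 = 2.17485 m⁴.
Centre of pressure: y_p = y_c + I_c/(y_c·A) = 4.18 + 2.17485/(4.18 × 4.8488) = 4.18 + 0.107305 = 4.2873 m along the plane.

y_p = 4.287 m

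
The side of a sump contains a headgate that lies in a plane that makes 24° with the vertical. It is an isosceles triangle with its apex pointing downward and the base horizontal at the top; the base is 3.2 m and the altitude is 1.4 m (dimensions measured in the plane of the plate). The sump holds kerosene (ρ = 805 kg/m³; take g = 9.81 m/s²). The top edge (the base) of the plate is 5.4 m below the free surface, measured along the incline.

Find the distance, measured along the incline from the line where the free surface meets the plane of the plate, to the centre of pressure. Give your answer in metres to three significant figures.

γ = ρg = 805 × 9.81 / 1000 = 7.89705 kN/m³.
The plate makes 24° with the vertical, i.e. θ = 90° − 24° = 66° to the horizontal. Measuring y along the incline from the free-surface line, vertical depth h = y·sinθ with sinθ = 0.913545.
With the apex down, the centroid sits h/3 = 1.4/3 = 0.466667 m below the base (the top edge), so y_c = 5.4 + 0.466667 = 5.86667 m and h_c = 5.86667 × 0.913545 = 5.35947 m.
A = ½ × 3.2 × 1.4 = 2.24 m².
Resultant F = γ·h_c·A = 7.89705 × 5.35947 × 2.24 = 94.8058 kN.
I_c = b·h³/36 = 3.2 × 1.4³/36 = 0.243911 m⁴.
Centre of pressure: y_p = y_c + I_c/(y_c·A) = 5.86667 + 0.243911/(5.86667 × 2.24) = 5.86667 + 0.0185606 = 5.88523 m along the plane.

y_p = 5.89 m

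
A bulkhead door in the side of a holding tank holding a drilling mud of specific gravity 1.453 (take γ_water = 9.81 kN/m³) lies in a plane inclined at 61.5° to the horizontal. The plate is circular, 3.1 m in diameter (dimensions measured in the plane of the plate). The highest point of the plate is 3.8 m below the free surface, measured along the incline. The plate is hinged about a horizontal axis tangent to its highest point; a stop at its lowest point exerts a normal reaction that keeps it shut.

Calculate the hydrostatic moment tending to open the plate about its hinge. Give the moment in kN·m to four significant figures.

γ = 1.453 × 9.81 = 14.25393 kN/m³.
Let θ = 61.5° be the plate's angle to the horizontal; measure y along the incline from where the plane meets the free surface. Vertical depth h = y·sinθ with sinθ = 0.878817.
The centroid is at the centre, 1.55 m below the top of the plate, so y_c = 3.8 + 1.55 = 5.35 m and h_c = 5.35 × 0.878817 = 4.70167 m.
A = π(1.55)² = 7.54768 m².
Resultant F = γ·h_c·A = 14.25393 × 4.70167 × 7.54768 = 505.825 kN.
I_c = πr⁴/4 = π × 1.55⁴/4 = 4.53332 m⁴.
Centre of pressure: y_p = y_c + I_c/(y_c·A) = 5.35 + 4.53332/(5.35 × 7.54768) = 5.35 + 0.112266 = 5.46227 m along the plane.
The resultant acts 1.55 + 0.112266 = 1.66227 m (along the plate) below the hinge at the top edge, so the moment about the hinge is M = F × 1.66227 = 505.825 × 1.66227 = 840.818 kN·m.

M ≈ 840.8 kN·m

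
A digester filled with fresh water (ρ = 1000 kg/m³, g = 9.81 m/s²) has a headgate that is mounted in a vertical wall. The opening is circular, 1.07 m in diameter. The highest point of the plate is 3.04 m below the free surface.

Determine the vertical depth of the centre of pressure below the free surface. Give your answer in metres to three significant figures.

γ = ρg = 1000 × 9.81 = 9810 N/m³ = 9.81 kN/m³.
The centroid is at the centre, 0.535 m below the top of the plate, so the centroid depth is h_c = 3.04 + 0.535 = 3.575 m.
A = π(0.535)² = 0.899202 m².
Resultant F = γ·h_c·A = 9.81 × 3.575 × 0.899202 = 31.5357 kN.
I_c = πr⁴/4 = π × 0.535⁴/4 = 0.0643435 m⁴.
Centre of pressure: y_p = y_c + I_c/(y_c·A) = 3.575 + 0.0643435/(3.575 × 0.899202) = 3.575 + 0.0200157 = 3.59502 m along the plane.

h_p = 3.60 m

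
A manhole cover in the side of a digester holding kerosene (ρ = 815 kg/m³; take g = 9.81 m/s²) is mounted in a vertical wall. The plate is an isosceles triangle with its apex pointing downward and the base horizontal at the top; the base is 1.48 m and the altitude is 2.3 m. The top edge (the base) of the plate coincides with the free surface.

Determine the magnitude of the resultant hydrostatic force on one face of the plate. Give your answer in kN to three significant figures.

γ = ρg = 815 × 9.81 / 1000 = 7.99515 kN/m³.
With the apex down, the centroid sits h/3 = 2.3/3 = 0.766667 m below the base (the top edge), so the centroid depth is h_c = 0.766667 m.
A = ½ × 1.48 × 2.3 = 1.702 m².
Resultant F = γ·h_c·A = 7.99515 × 0.766667 × 1.702 = 10.4326 kN.

F ≈ 10.4 kN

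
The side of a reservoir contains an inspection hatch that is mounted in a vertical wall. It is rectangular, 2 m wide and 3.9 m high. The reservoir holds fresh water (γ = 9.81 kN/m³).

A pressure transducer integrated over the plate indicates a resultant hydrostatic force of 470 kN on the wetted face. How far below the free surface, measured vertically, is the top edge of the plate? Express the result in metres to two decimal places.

d_top ≈ 4.19 m

γ = 9.81 kN/m³.
A = 2 × 3.9 = 7.8 m².
From F = γ·h_c·A, the centroid depth is h_c = 470/(9.81 × 7.8) = 6.14235 m.
The centroid lies 3.9/2 = 1.95 m below the top edge, so the top edge sits at h_top = 6.14235 − 1.95 = 4.19235 m below the surface.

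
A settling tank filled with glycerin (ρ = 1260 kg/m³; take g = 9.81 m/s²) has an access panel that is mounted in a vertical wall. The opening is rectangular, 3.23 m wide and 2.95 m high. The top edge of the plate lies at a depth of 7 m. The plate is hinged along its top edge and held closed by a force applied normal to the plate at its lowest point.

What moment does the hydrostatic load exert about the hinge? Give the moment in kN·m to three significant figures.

γ = ρg = 1260 × 9.81 / 1000 = 12.3606 kN/m³.
The centroid lies 2.95/2 = 1.475 m below the top edge, so the centroid depth is h_c = 7 + 1.475 = 8.475 m.
A = 3.23 × 2.95 = 9.5285 m².
Resultant F = γ·h_c·A = 12.3606 × 8.475 × 9.5285 = 998.168 kN.
I_c = b·h³/12 = 3.23 × 2.95³/12 = 6.91015 m⁴.
Centre of pressure: y_p = y_c + I_c/(y_c·A) = 8.475 + 6.91015/(8.475 × 9.5285) = 8.475 + 0.0855703 = 8.56057 m along the plane.
The resultant acts 1.475 + 0.0855703 = 1.56057 m (along the plate) below the hinge at the top edge, so the moment about the hinge is M = F × 1.56057 = 998.168 × 1.56057 = 1557.71 kN·m.

M ≈ 1560 kN·m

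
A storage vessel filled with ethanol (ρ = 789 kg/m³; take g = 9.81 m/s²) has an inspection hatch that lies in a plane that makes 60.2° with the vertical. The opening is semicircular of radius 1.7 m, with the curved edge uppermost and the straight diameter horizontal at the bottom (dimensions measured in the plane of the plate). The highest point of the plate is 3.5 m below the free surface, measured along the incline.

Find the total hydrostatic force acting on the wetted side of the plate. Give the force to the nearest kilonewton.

γ = ρg = 789 × 9.81 / 1000 = 7.74009 kN/m³.
The plate makes 60.2° with the vertical, i.e. θ = 90° − 60.2° = 29.8° to the horizontal. Measuring y along the incline from the free-surface line, vertical depth h = y·sinθ with sinθ = 0.496974.
The centroid lies 4r/(3π) = 0.721502 m above the diameter, so r − 4r/(3π) = 1.7 − 0.721502 = 0.978498 m below the topmost point, so y_c = 3.5 + 0.978498 = 4.4785 m and h_c = 4.4785 × 0.496974 = 2.2257 m.
A = πr²/2 = π × 1.7²/2 = 4.5396 m².
Resultant F = γ·h_c·A = 7.74009 × 2.2257 × 4.5396 = 78.2042 kN.

F ≈ 78 kN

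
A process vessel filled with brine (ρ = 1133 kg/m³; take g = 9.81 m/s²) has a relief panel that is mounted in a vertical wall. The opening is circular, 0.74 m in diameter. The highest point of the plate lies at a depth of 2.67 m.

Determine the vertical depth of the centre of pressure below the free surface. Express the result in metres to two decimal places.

h_p = 3.05 m

γ = ρg = 1133 × 9.81 / 1000 = 11.11473 kN/m³.
The centroid is at the centre, 0.37 m below the top of the plate, so the centroid depth is h_c = 2.67 + 0.37 = 3.04 m.
A = π(0.37)² = 0.430084 m².
Resultant F = γ·h_c·A = 11.11473 × 3.04 × 0.430084 = 14.532 kN.
I_c = πr⁴/4 = π × 0.37⁴/4 = 0.0147196 m⁴.
Centre of pressure: y_p = y_c + I_c/(y_c·A) = 3.04 + 0.0147196/(3.04 × 0.430084) = 3.04 + 0.0112582 = 3.05126 m along the plane.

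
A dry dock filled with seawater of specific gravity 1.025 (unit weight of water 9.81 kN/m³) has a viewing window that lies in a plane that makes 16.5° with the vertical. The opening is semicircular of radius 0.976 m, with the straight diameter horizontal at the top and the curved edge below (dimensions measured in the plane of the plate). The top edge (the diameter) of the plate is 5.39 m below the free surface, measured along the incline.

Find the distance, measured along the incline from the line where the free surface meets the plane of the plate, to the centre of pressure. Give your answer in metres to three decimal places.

γ = 1.025 × 9.81 = 10.05525 kN/m³.
The plate makes 16.5° with the vertical, i.e. θ = 90° − 16.5° = 73.5° to the horizontal. Measuring y along the incline from the free-surface line, vertical depth h = y·sinθ with sinθ = 0.958820.
The centroid of a semicircle lies 4r/(3π) = 0.414227 m from the diameter, here below the top edge, so y_c = 5.39 + 0.414227 = 5.80423 m and h_c = 5.80423 × 0.958820 = 5.56521 m.
A = πr²/2 = π × 0.976²/2 = 1.4963 m².
Resultant F = γ·h_c·A = 10.05525 × 5.56521 × 1.4963 = 83.7323 kN.
I_c = (π/8 − 8/(9π))·r⁴ = 0.109757 × 0.976⁴ = 0.0995936 m⁴.
Centre of pressure: y_p = y_c + I_c/(y_c·A) = 5.80423 + 0.0995936/(5.80423 × 1.4963) = 5.80423 + 0.0114675 = 5.8157 m along the plane.

y_p = 5.816 m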